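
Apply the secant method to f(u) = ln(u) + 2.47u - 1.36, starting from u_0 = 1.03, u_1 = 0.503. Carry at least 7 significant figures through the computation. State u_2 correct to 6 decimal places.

0.713118

f(u_0) = 1.213659, f(u_1) = -0.804755
u_2 = 0.503000 - (-0.804755)·(0.503000 - 1.030000)/(-0.804755 - (1.213659)) = 0.713118; f(u_2) = 0.063295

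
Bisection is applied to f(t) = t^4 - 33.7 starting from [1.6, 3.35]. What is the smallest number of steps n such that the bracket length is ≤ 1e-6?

21

Initial width b − a = 3.35 − 1.6 = 1.750000.
After n steps the width is (b−a)/2^n; need (b−a)/2^n ≤ 1e-6.
So n ≥ log₂(1.750000/1e-6) = log₂(1750000.0000) ≈ 20.7389.
Hence n = 21.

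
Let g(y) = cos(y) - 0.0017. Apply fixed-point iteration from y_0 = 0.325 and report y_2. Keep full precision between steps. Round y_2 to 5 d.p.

y_1 = g(0.325000) = 0.945951
y_2 = g(0.945951) = 0.583272

0.58327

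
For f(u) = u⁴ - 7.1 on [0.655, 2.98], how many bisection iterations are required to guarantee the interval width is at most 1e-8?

28

Initial width b − a = 2.98 − 0.655 = 2.325000.
After n steps the width is (b−a)/2^n; need (b−a)/2^n ≤ 1e-8.
So n ≥ log₂(2.325000/1e-8) = log₂(232500000.0000) ≈ 27.7927.
Hence n = 28.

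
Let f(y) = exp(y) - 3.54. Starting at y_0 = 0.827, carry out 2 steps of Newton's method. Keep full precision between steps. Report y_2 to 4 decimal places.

1.2701

f'(y) = exp(y)
y_0 = 0.827000: f = -1.253551, f' = 2.286449 → y_1 = 0.827000 - (-1.253551)/(2.286449) = 1.375252
y_1 = 1.375252: f = 0.416075, f' = 3.956075 → y_2 = 1.375252 - (0.416075)/(3.956075) = 1.270079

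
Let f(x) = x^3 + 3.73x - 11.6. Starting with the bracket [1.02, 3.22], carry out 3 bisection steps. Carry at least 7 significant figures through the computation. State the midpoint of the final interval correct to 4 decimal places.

1.7075

f(1.020000) = -6.734192, f(3.220000) = 33.796848 (opposite signs)
step 1: m = 2.120000, f(m) = 5.835728 > 0 → root in [1.020000, 2.120000]
step 2: m = 1.570000, f(m) = -1.874007 < 0 → root in [1.570000, 2.120000]
step 3: m = 1.845000, f(m) = 1.562276 > 0 → root in [1.570000, 1.845000]
Midpoint of [1.570000, 1.845000] = 1.707500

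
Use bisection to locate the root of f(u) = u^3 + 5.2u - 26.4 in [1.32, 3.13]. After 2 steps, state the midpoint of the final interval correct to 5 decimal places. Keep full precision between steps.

2.45125

f(1.320000) = -17.236032, f(3.130000) = 20.540297 (opposite signs)
step 1: m = 2.225000, f(m) = -3.814859 < 0 → root in [2.225000, 3.130000]
step 2: m = 2.677500, f(m) = 6.718014 > 0 → root in [2.225000, 2.677500]
Midpoint of [2.225000, 2.677500] = 2.451250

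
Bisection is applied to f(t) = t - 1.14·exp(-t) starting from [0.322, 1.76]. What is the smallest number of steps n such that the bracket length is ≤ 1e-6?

Initial width b − a = 1.76 − 0.322 = 1.438000.
After n steps the width is (b−a)/2^n; need (b−a)/2^n ≤ 1e-6.
So n ≥ log₂(1.438000/1e-6) = log₂(1438000.0000) ≈ 20.4556.
Hence n = 21.

21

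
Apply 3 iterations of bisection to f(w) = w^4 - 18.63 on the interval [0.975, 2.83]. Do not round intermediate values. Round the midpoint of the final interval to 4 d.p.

2.0184

f(0.975000) = -17.726312, f(2.830000) = 45.512479 (opposite signs)
step 1: m = 1.902500, f(m) = -5.529175 < 0 → root in [1.902500, 2.830000]
step 2: m = 2.366250, f(m) = 12.720358 > 0 → root in [1.902500, 2.366250]
step 3: m = 2.134375, f(m) = 2.123096 > 0 → root in [1.902500, 2.134375]
Midpoint of [1.902500, 2.134375] = 2.018438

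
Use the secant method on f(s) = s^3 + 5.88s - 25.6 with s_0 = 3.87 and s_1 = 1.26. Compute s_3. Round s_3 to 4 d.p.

2.4834

f(s_0) = 55.116203, f(s_1) = -16.190824
s_2 = 1.260000 - (-16.190824)·(1.260000 - 3.870000)/(-16.190824 - (55.116203)) = 1.852621; f(s_2) = -8.348012
s_3 = 1.852621 - (-8.348012)·(1.852621 - 1.260000)/(-8.348012 - (-16.190824)) = 2.483416; f(s_3) = 4.318603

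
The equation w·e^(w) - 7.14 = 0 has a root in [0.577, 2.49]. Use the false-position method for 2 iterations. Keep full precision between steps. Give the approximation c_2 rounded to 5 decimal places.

f(0.577000) = -6.112543, f(2.490000) = 22.892578
step 1: c = 0.980146, f(c) = -4.528063 < 0 → new bracket [0.980146, 2.490000]
step 2: c = 1.229473, f(c) = -2.935905 < 0 → new bracket [1.229473, 2.490000]

1.22947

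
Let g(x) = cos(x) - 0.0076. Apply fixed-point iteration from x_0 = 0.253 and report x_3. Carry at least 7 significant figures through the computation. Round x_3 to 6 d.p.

x_1 = g(0.253000) = 0.960566
x_2 = g(0.960566) = 0.565456
x_3 = g(0.565456) = 0.836744

0.836744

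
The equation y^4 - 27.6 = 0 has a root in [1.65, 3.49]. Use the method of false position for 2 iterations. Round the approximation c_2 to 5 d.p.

f(1.650000) = -20.187994, f(3.490000) = 120.754836
step 1: c = 1.913553, f(c) = -14.192062 < 0 → new bracket [1.913553, 3.490000]
step 2: c = 2.079344, f(c) = -8.905850 < 0 → new bracket [2.079344, 3.490000]

2.07934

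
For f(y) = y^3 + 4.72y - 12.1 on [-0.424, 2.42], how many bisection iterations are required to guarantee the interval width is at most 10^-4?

15

Initial width b − a = 2.42 − -0.424 = 2.844000.
After n steps the width is (b−a)/2^n; need (b−a)/2^n ≤ 10^-4.
So n ≥ log₂(2.844000/10^-4) = log₂(28440.0000) ≈ 14.7956.
Hence n = 15.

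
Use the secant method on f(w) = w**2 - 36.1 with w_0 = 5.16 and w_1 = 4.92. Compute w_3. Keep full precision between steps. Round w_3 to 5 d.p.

5.99928

f(w_0) = -9.474400, f(w_1) = -11.893600
w_2 = 4.920000 - (-11.893600)·(4.920000 - 5.160000)/(-11.893600 - (-9.474400)) = 6.099921; f(w_2) = 1.109032
w_3 = 6.099921 - (1.109032)·(6.099921 - 4.920000)/(1.109032 - (-11.893600)) = 5.999282; f(w_3) = -0.108618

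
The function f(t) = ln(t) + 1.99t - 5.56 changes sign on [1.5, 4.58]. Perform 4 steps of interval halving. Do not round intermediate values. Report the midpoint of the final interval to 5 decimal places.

2.36625

f(1.500000) = -2.169535, f(4.580000) = 5.075899 (opposite signs)
step 1: m = 3.040000, f(m) = 1.601458 > 0 → root in [1.500000, 3.040000]
step 2: m = 2.270000, f(m) = -0.222920 < 0 → root in [2.270000, 3.040000]
step 3: m = 2.655000, f(m) = 0.699895 > 0 → root in [2.270000, 2.655000]
step 4: m = 2.462500, f(m) = 0.241552 > 0 → root in [2.270000, 2.462500]
Midpoint of [2.270000, 2.462500] = 2.366250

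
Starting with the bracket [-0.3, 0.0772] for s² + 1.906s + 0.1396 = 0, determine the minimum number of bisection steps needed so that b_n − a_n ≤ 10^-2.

Initial width b − a = 0.0772 − -0.3 = 0.377200.
After n steps the width is (b−a)/2^n; need (b−a)/2^n ≤ 10^-2.
So n ≥ log₂(0.377200/10^-2) = log₂(37.7200) ≈ 5.2373.
Hence n = 6.

6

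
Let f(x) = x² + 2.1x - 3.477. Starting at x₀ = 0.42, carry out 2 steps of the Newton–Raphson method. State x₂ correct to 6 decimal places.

1.095060

f'(x) = 2x + 2.1
x_0 = 0.420000: f = -2.418600, f' = 2.940000 → x_1 = 0.420000 - (-2.418600)/(2.940000) = 1.242653
x_1 = 1.242653: f = 0.676758, f' = 4.585306 → x_2 = 1.242653 - (0.676758)/(4.585306) = 1.095060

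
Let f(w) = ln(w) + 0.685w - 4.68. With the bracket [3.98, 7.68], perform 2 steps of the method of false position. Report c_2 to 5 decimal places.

4.60397

False-position update: c = (a·f(b) − b·f(a))/(f(b) − f(a)); replace the endpoint whose sign matches f(c).
f(3.980000) = -0.572418, f(7.680000) = 2.619420
step 1: c = 4.643551, f(c) = 0.036312 > 0 → new bracket [3.980000, 4.643551]
step 2: c = 4.603969, f(c) = 0.000638 > 0 → new bracket [3.980000, 4.603969]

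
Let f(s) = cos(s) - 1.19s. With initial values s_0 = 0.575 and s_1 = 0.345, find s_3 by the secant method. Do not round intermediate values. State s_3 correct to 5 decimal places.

f(s_0) = 0.154942, f(s_1) = 0.530525
s_2 = 0.345000 - (0.530525)·(0.345000 - 0.575000)/(0.530525 - (0.154942)) = 0.669884; f(s_2) = -0.013268
s_3 = 0.669884 - (-0.013268)·(0.669884 - 0.345000)/(-0.013268 - (0.530525)) = 0.661957; f(s_3) = 0.001062

0.66196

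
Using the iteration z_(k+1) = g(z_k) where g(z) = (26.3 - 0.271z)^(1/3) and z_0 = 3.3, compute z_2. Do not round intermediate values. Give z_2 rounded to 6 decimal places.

z_1 = g(3.300000) = 2.939750
z_2 = g(2.939750) = 2.943511

2.943511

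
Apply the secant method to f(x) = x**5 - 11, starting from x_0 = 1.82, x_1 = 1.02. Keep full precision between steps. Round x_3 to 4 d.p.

1.8375

Secant update: x_(k+1) = x_k − f(x_k)·(x_k − x_(k-1))/(f(x_k) − f(x_(k-1))).
f(x_0) = 8.969029, f(x_1) = -9.895919
x_2 = 1.020000 - (-9.895919)·(1.020000 - 1.820000)/(-9.895919 - (8.969029)) = 1.439653; f(x_2) = -4.815716
x_3 = 1.439653 - (-4.815716)·(1.439653 - 1.020000)/(-4.815716 - (-9.895919)) = 1.837458; f(x_3) = 9.945341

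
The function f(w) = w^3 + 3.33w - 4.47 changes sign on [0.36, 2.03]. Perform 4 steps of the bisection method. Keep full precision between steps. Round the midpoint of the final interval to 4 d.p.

f(0.360000) = -3.224544, f(2.030000) = 10.655327 (opposite signs)
step 1: m = 1.195000, f(m) = 1.215840 > 0 → root in [0.360000, 1.195000]
step 2: m = 0.777500, f(m) = -1.410921 < 0 → root in [0.777500, 1.195000]
step 3: m = 0.986250, f(m) = -0.226473 < 0 → root in [0.986250, 1.195000]
step 4: m = 1.090625, f(m) = 0.459039 > 0 → root in [0.986250, 1.090625]
Midpoint of [0.986250, 1.090625] = 1.038437

1.0384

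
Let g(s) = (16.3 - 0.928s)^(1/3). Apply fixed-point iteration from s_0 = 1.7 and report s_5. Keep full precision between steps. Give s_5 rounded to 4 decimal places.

s_1 = g(1.700000) = 2.450903
s_2 = g(2.450903) = 2.411608
s_3 = g(2.411608) = 2.413696
s_4 = g(2.413696) = 2.413586
s_5 = g(2.413586) = 2.413591

2.4136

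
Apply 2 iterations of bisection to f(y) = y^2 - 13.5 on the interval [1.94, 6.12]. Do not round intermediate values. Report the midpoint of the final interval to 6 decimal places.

3.507500

f(1.940000) = -9.736400, f(6.120000) = 23.954400 (opposite signs)
step 1: m = 4.030000, f(m) = 2.740900 > 0 → root in [1.940000, 4.030000]
step 2: m = 2.985000, f(m) = -4.589775 < 0 → root in [2.985000, 4.030000]
Midpoint of [2.985000, 4.030000] = 3.507500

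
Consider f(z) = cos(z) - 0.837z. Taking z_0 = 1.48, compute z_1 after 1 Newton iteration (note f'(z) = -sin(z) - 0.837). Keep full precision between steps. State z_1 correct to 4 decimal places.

0.8536

Newton update: z ← z − f(z)/f'(z).
z_0 = 1.480000: f = -1.148088, f' = -1.832881 → z_1 = 1.480000 - (-1.148088)/(-1.832881) = 0.853615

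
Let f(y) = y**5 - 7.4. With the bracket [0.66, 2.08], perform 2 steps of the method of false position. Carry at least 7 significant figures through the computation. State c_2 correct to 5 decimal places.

f(0.660000) = -7.274767, f(2.080000) = 31.532893
step 1: c = 0.926189, f(c) = -6.718450 < 0 → new bracket [0.926189, 2.080000]
step 2: c = 1.128844, f(c) = -5.566971 < 0 → new bracket [1.128844, 2.080000]

1.12884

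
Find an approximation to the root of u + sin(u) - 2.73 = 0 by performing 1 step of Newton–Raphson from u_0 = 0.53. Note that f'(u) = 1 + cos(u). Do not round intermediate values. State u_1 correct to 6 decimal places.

u_0 = 0.530000: f = -1.694467, f' = 1.862807 → u_1 = 0.530000 - (-1.694467)/(1.862807) = 1.439631

1.439631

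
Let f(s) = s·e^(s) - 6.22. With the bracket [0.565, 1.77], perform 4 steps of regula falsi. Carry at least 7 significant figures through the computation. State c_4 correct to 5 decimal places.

1.45170

f(0.565000) = -5.225912, f(1.770000) = 4.171410
step 1: c = 1.235108, f(c) = -1.972770 < 0 → new bracket [1.235108, 1.770000]
step 2: c = 1.406851, f(c) = -0.475718 < 0 → new bracket [1.406851, 1.770000]
step 3: c = 1.444026, f(c) = -0.100619 < 0 → new bracket [1.444026, 1.770000]
step 4: c = 1.451704, f(c) = -0.020669 < 0 → new bracket [1.451704, 1.770000]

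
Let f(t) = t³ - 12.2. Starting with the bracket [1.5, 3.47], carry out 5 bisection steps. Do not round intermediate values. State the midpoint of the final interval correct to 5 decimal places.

2.33109

f(1.500000) = -8.825000, f(3.470000) = 29.581923 (opposite signs)
step 1: m = 2.485000, f(m) = 3.145434 > 0 → root in [1.500000, 2.485000]
step 2: m = 1.992500, f(m) = -4.289663 < 0 → root in [1.992500, 2.485000]
step 3: m = 2.238750, f(m) = -0.979382 < 0 → root in [2.238750, 2.485000]
step 4: m = 2.361875, f(m) = 0.975610 > 0 → root in [2.238750, 2.361875]
step 5: m = 2.300313, f(m) = -0.028040 < 0 → root in [2.300313, 2.361875]
Midpoint of [2.300313, 2.361875] = 2.331094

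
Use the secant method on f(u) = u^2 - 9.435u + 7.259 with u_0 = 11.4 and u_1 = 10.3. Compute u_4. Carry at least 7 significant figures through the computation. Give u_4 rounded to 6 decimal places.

f(u_0) = 29.660000, f(u_1) = 16.168500
u_2 = 10.300000 - (16.168500)·(10.300000 - 11.400000)/(16.168500 - (29.660000)) = 8.981737; f(u_2) = 3.187908
u_3 = 8.981737 - (3.187908)·(8.981737 - 10.300000)/(3.187908 - (16.168500)) = 8.657984; f(u_3) = 0.531607
u_4 = 8.657984 - (0.531607)·(8.657984 - 8.981737)/(0.531607 - (3.187908)) = 8.593191; f(u_4) = 0.025175

8.593191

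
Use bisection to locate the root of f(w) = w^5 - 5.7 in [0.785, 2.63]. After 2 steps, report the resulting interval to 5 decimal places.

[1.24625, 1.70750]

f(0.785000) = -5.401909, f(2.630000) = 120.128420 (opposite signs)
step 1: m = 1.707500, f(m) = 8.814550 > 0 → root in [0.785000, 1.707500]
step 2: m = 1.246250, f(m) = -2.693745 < 0 → root in [1.246250, 1.707500]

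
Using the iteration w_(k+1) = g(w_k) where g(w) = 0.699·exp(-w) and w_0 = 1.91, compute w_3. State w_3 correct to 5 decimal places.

w_1 = g(1.910000) = 0.103508
w_2 = g(0.103508) = 0.630266
w_3 = g(0.630266) = 0.372183

0.37218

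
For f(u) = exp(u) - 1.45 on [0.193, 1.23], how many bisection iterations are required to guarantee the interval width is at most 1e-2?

7

Initial width b − a = 1.23 − 0.193 = 1.037000.
After n steps the width is (b−a)/2^n; need (b−a)/2^n ≤ 1e-2.
So n ≥ log₂(1.037000/1e-2) = log₂(103.7000) ≈ 6.6963.
Hence n = 7.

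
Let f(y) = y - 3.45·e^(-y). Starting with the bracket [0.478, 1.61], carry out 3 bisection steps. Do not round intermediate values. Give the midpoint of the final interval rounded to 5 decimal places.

f(0.478000) = -1.661077, f(1.610000) = 0.920388 (opposite signs)
step 1: m = 1.044000, f(m) = -0.170551 < 0 → root in [1.044000, 1.610000]
step 2: m = 1.327000, f(m) = 0.411812 > 0 → root in [1.044000, 1.327000]
step 3: m = 1.185500, f(m) = 0.131203 > 0 → root in [1.044000, 1.185500]
Midpoint of [1.044000, 1.185500] = 1.114750

1.11475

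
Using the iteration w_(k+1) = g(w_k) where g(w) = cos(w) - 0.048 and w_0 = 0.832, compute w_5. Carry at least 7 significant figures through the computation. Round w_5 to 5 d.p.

0.69535

w_1 = g(0.832000) = 0.625399
w_2 = g(0.625399) = 0.762730
w_3 = g(0.762730) = 0.674953
w_4 = g(0.674953) = 0.732737
w_5 = g(0.732737) = 0.695347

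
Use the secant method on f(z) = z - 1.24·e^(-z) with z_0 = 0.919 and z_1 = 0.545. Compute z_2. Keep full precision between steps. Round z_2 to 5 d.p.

Secant update: z_(k+1) = z_k − f(z_k)·(z_k − z_(k-1))/(f(z_k) − f(z_(k-1))).
f(z_0) = 0.424342, f(z_1) = -0.174004
z_2 = 0.545000 - (-0.174004)·(0.545000 - 0.919000)/(-0.174004 - (0.424342)) = 0.653762; f(z_2) = 0.008856

0.65376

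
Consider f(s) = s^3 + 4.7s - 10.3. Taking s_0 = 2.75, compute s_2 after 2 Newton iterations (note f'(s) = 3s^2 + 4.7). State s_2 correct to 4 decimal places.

1.5452

Newton update: s ← s − f(s)/f'(s).
s_0 = 2.750000: f = 23.421875, f' = 27.387500 → s_1 = 2.750000 - (23.421875)/(27.387500) = 1.894797
s_1 = 1.894797: f = 5.408350, f' = 15.470766 → s_2 = 1.894797 - (5.408350)/(15.470766) = 1.545212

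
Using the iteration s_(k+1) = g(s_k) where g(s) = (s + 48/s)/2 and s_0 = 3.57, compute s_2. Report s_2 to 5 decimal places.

s_1 = g(3.570000) = 8.507689
s_2 = g(8.507689) = 7.074822

7.07482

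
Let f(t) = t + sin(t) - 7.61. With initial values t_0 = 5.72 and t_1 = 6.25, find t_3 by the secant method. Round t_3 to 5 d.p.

6.97279

Secant update: t_(k+1) = t_k − f(t_k)·(t_k − t_(k-1))/(f(t_k) − f(t_(k-1))).
f(t_0) = -2.423882, f(t_1) = -1.393179
t_2 = 6.250000 - (-1.393179)·(6.250000 - 5.720000)/(-1.393179 - (-2.423882)) = 6.966390; f(t_2) = -0.012329
t_3 = 6.966390 - (-0.012329)·(6.966390 - 6.250000)/(-0.012329 - (-1.393179)) = 6.972786; f(t_3) = -0.000985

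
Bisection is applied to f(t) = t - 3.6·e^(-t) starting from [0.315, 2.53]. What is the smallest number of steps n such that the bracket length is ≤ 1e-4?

Initial width b − a = 2.53 − 0.315 = 2.215000.
After n steps the width is (b−a)/2^n; need (b−a)/2^n ≤ 1e-4.
So n ≥ log₂(2.215000/1e-4) = log₂(22150.0000) ≈ 14.4350.
Hence n = 15.

15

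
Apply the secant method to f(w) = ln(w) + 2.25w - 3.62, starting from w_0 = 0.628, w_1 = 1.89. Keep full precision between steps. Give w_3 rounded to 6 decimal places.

f(w_0) = -2.672215, f(w_1) = 1.269077
w_2 = 1.890000 - (1.269077)·(1.890000 - 0.628000)/(1.269077 - (-2.672215)) = 1.483642; f(w_2) = 0.112695
w_3 = 1.483642 - (0.112695)·(1.483642 - 1.890000)/(0.112695 - (1.269077)) = 1.444041; f(w_3) = -0.003463

1.444041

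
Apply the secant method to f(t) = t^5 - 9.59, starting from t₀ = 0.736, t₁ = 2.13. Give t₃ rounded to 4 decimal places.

1.2511

f(t_0) = -9.374032, f(t_1) = 34.252773
t_2 = 2.130000 - (34.252773)·(2.130000 - 0.736000)/(34.252773 - (-9.374032)) = 1.035527; f(t_2) = -8.399288
t_3 = 1.035527 - (-8.399288)·(1.035527 - 2.130000)/(-8.399288 - (34.252773)) = 1.251057; f(t_3) = -6.525320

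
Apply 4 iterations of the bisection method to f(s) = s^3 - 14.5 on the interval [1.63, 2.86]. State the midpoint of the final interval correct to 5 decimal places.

2.43719

f(1.630000) = -10.169253, f(2.860000) = 8.893656 (opposite signs)
step 1: m = 2.245000, f(m) = -3.185144 < 0 → root in [2.245000, 2.860000]
step 2: m = 2.552500, f(m) = 2.130192 > 0 → root in [2.245000, 2.552500]
step 3: m = 2.398750, f(m) = -0.697589 < 0 → root in [2.398750, 2.552500]
step 4: m = 2.475625, f(m) = 0.672410 > 0 → root in [2.398750, 2.475625]
Midpoint of [2.398750, 2.475625] = 2.437188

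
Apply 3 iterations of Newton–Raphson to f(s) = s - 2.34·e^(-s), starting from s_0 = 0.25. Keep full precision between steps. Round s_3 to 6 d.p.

0.926493

f'(s) = 1 + 2.34·e^(-s)
s_0 = 0.250000: f = -1.572394, f' = 2.822394 → s_1 = 0.250000 - (-1.572394)/(2.822394) = 0.807114
s_1 = 0.807114: f = -0.236863, f' = 2.043977 → s_2 = 0.807114 - (-0.236863)/(2.043977) = 0.922997
s_2 = 0.922997: f = -0.006747, f' = 1.929744 → s_3 = 0.922997 - (-0.006747)/(1.929744) = 0.926493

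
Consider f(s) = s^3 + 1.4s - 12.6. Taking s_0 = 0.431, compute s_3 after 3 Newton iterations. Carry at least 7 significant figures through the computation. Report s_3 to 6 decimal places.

3.074216

Newton update: s ← s − f(s)/f'(s).
f'(s) = 3s^2 + 1.4
s_0 = 0.431000: f = -11.916537, f' = 1.957283 → s_1 = 0.431000 - (-11.916537)/(1.957283) = 6.519306
s_1 = 6.519306: f = 273.606285, f' = 128.904036 → s_2 = 6.519306 - (273.606285)/(128.904036) = 4.396748
s_2 = 4.396748: f = 78.550689, f' = 59.394169 → s_3 = 4.396748 - (78.550689)/(59.394169) = 3.074216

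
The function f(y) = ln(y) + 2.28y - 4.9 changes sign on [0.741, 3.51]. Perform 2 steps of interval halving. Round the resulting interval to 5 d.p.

f(0.741000) = -3.510275, f(3.510000) = 4.358416 (opposite signs)
step 1: m = 2.125500, f(m) = 0.700147 > 0 → root in [0.741000, 2.125500]
step 2: m = 1.433250, f(m) = -1.272245 < 0 → root in [1.433250, 2.125500]

[1.43325, 2.12550]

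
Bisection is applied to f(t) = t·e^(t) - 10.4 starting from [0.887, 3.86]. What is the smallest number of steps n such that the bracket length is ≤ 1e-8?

Initial width b − a = 3.86 − 0.887 = 2.973000.
After n steps the width is (b−a)/2^n; need (b−a)/2^n ≤ 1e-8.
So n ≥ log₂(2.973000/1e-8) = log₂(297300000.0000) ≈ 28.1473.
Hence n = 29.

29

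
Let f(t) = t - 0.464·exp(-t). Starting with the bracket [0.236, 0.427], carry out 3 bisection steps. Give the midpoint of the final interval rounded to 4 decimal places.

0.3434

f(0.236000) = -0.130458, f(0.427000) = 0.124257 (opposite signs)
step 1: m = 0.331500, f(m) = -0.001581 < 0 → root in [0.331500, 0.427000]
step 2: m = 0.379250, f(m) = 0.061700 > 0 → root in [0.331500, 0.379250]
step 3: m = 0.355375, f(m) = 0.030153 > 0 → root in [0.331500, 0.355375]
Midpoint of [0.331500, 0.355375] = 0.343438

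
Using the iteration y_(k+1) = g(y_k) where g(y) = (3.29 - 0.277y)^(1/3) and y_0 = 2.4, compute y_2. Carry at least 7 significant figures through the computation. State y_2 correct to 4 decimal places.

1.4273

y_1 = g(2.400000) = 1.379497
y_2 = g(1.379497) = 1.427333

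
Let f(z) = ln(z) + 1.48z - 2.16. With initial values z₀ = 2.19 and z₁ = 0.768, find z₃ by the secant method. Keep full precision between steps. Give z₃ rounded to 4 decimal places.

Secant update: z_(k+1) = z_k − f(z_k)·(z_k − z_(k-1))/(f(z_k) − f(z_(k-1))).
f(z_0) = 1.865102, f(z_1) = -1.287326
z_2 = 0.768000 - (-1.287326)·(0.768000 - 2.190000)/(-1.287326 - (1.865102)) = 1.348688; f(z_2) = 0.135191
z_3 = 1.348688 - (0.135191)·(1.348688 - 0.768000)/(0.135191 - (-1.287326)) = 1.293502; f(z_3) = 0.011735

1.2935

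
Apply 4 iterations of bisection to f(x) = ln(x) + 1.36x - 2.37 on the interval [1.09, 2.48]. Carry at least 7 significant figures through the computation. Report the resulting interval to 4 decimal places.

[1.4375, 1.5244]

f(1.090000) = -0.801422, f(2.480000) = 1.911059 (opposite signs)
step 1: m = 1.785000, f(m) = 0.637018 > 0 → root in [1.090000, 1.785000]
step 2: m = 1.437500, f(m) = -0.052095 < 0 → root in [1.437500, 1.785000]
step 3: m = 1.611250, f(m) = 0.298310 > 0 → root in [1.437500, 1.611250]
step 4: m = 1.524375, f(m) = 0.124734 > 0 → root in [1.437500, 1.524375]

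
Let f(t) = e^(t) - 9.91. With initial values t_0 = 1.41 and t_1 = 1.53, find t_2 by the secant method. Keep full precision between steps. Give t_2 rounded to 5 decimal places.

f(t_0) = -5.814045, f(t_1) = -5.291823
t_2 = 1.530000 - (-5.291823)·(1.530000 - 1.410000)/(-5.291823 - (-5.814045)) = 2.745995; f(t_2) = 5.670113

2.74600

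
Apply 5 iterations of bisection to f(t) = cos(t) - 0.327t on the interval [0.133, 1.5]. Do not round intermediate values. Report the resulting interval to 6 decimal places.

[1.158250, 1.200969]

f(0.133000) = 0.947678, f(1.500000) = -0.419763 (opposite signs)
step 1: m = 0.816500, f(m) = 0.417781 > 0 → root in [0.816500, 1.500000]
step 2: m = 1.158250, f(m) = 0.022196 > 0 → root in [1.158250, 1.500000]
step 3: m = 1.329125, f(m) = -0.195298 < 0 → root in [1.158250, 1.329125]
step 4: m = 1.243688, f(m) = -0.085379 < 0 → root in [1.158250, 1.243688]
step 5: m = 1.200969, f(m) = -0.031262 < 0 → root in [1.158250, 1.200969]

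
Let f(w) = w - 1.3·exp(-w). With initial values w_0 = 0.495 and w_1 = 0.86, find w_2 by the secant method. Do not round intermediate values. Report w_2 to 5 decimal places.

0.67376

Secant update: w_(k+1) = w_k − f(w_k)·(w_k − w_(k-1))/(f(w_k) − f(w_(k-1))).
f(w_0) = -0.297442, f(w_1) = 0.309889
w_2 = 0.860000 - (0.309889)·(0.860000 - 0.495000)/(0.309889 - (-0.297442)) = 0.673760; f(w_2) = 0.011035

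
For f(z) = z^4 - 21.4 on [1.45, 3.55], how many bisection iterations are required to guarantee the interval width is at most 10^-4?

15

Initial width b − a = 3.55 − 1.45 = 2.100000.
After n steps the width is (b−a)/2^n; need (b−a)/2^n ≤ 10^-4.
So n ≥ log₂(2.100000/10^-4) = log₂(21000.0000) ≈ 14.3581.
Hence n = 15.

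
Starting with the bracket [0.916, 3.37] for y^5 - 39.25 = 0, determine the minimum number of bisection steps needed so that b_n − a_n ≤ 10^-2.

8

Initial width b − a = 3.37 − 0.916 = 2.454000.
After n steps the width is (b−a)/2^n; need (b−a)/2^n ≤ 10^-2.
So n ≥ log₂(2.454000/10^-2) = log₂(245.4000) ≈ 7.9390.
Hence n = 8.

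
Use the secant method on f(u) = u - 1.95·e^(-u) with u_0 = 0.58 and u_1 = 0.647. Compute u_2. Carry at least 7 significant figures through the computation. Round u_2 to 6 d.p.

0.828927

f(u_0) = -0.511802, f(u_1) = -0.374048
u_2 = 0.647000 - (-0.374048)·(0.647000 - 0.580000)/(-0.374048 - (-0.511802)) = 0.828927; f(u_2) = -0.022282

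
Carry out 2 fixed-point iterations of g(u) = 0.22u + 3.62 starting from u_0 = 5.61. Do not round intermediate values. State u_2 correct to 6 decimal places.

u_1 = g(5.610000) = 4.854200
u_2 = g(4.854200) = 4.687924

4.687924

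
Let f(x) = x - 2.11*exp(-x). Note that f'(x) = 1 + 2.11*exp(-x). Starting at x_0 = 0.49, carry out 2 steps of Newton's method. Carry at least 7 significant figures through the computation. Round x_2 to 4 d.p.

0.8771

x_0 = 0.490000: f = -0.802642, f' = 2.292642 → x_1 = 0.490000 - (-0.802642)/(2.292642) = 0.840095
x_1 = 0.840095: f = -0.070728, f' = 1.910823 → x_2 = 0.840095 - (-0.070728)/(1.910823) = 0.877109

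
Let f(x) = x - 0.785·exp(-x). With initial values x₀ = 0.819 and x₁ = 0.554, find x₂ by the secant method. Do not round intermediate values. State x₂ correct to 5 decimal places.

Secant update: x_(k+1) = x_k − f(x_k)·(x_k − x_(k-1))/(f(x_k) − f(x_(k-1))).
f(x_0) = 0.472915, f(x_1) = 0.102902
x_2 = 0.554000 - (0.102902)·(0.554000 - 0.819000)/(0.102902 - (0.472915)) = 0.480302; f(x_2) = -0.005296

0.48030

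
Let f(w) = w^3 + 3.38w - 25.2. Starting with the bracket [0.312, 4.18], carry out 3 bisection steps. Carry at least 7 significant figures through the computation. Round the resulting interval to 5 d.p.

[2.24600, 2.72950]

f(0.312000) = -24.115069, f(4.180000) = 61.963032 (opposite signs)
step 1: m = 2.246000, f(m) = -6.278537 < 0 → root in [2.246000, 4.180000]
step 2: m = 3.213000, f(m) = 18.828925 > 0 → root in [2.246000, 3.213000]
step 3: m = 2.729500, f(m) = 4.360950 > 0 → root in [2.246000, 2.729500]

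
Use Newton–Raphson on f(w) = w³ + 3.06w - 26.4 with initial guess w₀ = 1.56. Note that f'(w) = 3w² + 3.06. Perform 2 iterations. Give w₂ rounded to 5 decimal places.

2.74470

Newton update: w ← w − f(w)/f'(w).
w_0 = 1.560000: f = -17.829984, f' = 10.360800 → w_1 = 1.560000 - (-17.829984)/(10.360800) = 3.280908
w_1 = 3.280908: f = 18.956446, f' = 35.353073 → w_2 = 3.280908 - (18.956446)/(35.353073) = 2.744704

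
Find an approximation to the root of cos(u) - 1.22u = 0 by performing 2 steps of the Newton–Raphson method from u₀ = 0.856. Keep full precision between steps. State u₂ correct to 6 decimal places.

0.651701

Newton update: u ← u − f(u)/f'(u).
f'(u) = -sin(u) - 1.22
u_0 = 0.856000: f = -0.388856, f' = -1.975227 → u_1 = 0.856000 - (-0.388856)/(-1.975227) = 0.659133
u_1 = 0.659133: f = -0.013619, f' = -1.832432 → u_2 = 0.659133 - (-0.013619)/(-1.832432) = 0.651701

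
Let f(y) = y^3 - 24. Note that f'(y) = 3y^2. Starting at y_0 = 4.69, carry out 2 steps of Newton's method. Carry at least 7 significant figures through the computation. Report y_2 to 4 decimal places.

2.9836

Newton update: y ← y − f(y)/f'(y).
y_0 = 4.690000: f = 79.161709, f' = 65.988300 → y_1 = 4.690000 - (79.161709)/(65.988300) = 3.490368
y_1 = 3.490368: f = 18.521979, f' = 36.547996 → y_2 = 3.490368 - (18.521979)/(36.547996) = 2.983582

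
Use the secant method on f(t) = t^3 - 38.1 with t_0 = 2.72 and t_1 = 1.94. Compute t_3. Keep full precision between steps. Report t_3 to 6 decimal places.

3.138162

Secant update: t_(k+1) = t_k − f(t_k)·(t_k − t_(k-1))/(f(t_k) − f(t_(k-1))).
f(t_0) = -17.976352, f(t_1) = -30.798616
t_2 = 1.940000 - (-30.798616)·(1.940000 - 2.720000)/(-30.798616 - (-17.976352)) = 3.813532; f(t_2) = 17.360291
t_3 = 3.813532 - (17.360291)·(3.813532 - 1.940000)/(17.360291 - (-30.798616)) = 3.138162; f(t_3) = -7.195180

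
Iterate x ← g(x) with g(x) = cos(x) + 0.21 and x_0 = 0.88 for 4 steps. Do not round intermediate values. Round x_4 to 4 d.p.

0.8676

x_1 = g(0.880000) = 0.847151
x_2 = g(0.847151) = 0.872121
x_3 = g(0.872121) = 0.853204
x_4 = g(0.853204) = 0.867573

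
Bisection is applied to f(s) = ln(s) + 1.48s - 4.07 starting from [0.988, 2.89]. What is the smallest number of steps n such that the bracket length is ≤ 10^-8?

Initial width b − a = 2.89 − 0.988 = 1.902000.
After n steps the width is (b−a)/2^n; need (b−a)/2^n ≤ 10^-8.
So n ≥ log₂(1.902000/10^-8) = log₂(190200000.0000) ≈ 27.5029.
Hence n = 28.

28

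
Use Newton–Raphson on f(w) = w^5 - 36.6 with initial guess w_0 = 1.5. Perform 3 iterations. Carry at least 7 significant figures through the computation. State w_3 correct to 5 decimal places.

Newton update: w ← w − f(w)/f'(w).
f'(w) = 5w^4
w_0 = 1.500000: f = -29.006250, f' = 25.312500 → w_1 = 1.500000 - (-29.006250)/(25.312500) = 2.645926
w_1 = 2.645926: f = 93.084601, f' = 245.064685 → w_2 = 2.645926 - (93.084601)/(245.064685) = 2.266089
w_2 = 2.266089: f = 23.156462, f' = 131.849323 → w_3 = 2.266089 - (23.156462)/(131.849323) = 2.090461

2.09046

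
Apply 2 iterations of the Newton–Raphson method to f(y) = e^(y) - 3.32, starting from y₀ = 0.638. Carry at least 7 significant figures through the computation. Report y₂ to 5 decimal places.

Newton update: y ← y − f(y)/f'(y).
f'(y) = e^(y)
y_0 = 0.638000: f = -1.427308, f' = 1.892692 → y_1 = 0.638000 - (-1.427308)/(1.892692) = 1.392116
y_1 = 1.392116: f = 0.703353, f' = 4.023353 → y_2 = 1.392116 - (0.703353)/(4.023353) = 1.217298

1.21730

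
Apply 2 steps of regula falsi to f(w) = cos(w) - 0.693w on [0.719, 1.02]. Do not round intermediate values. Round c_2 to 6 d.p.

f(0.719000) = 0.254198, f(1.020000) = -0.183494
step 1: c = 0.893811, f(c) = 0.007034 > 0 → new bracket [0.893811, 1.020000]
step 2: c = 0.898470, f(c) = 0.000167 > 0 → new bracket [0.898470, 1.020000]

0.898470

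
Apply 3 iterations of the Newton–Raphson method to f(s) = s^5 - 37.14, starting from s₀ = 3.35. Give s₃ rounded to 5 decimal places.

f'(s) = 5s⁴
s_0 = 3.350000: f = 384.774096, f' = 629.722531 → s_1 = 3.350000 - (384.774096)/(629.722531) = 2.738978
s_1 = 2.738978: f = 117.009813, f' = 281.400203 → s_2 = 2.738978 - (117.009813)/(281.400203) = 2.323166
s_2 = 2.323166: f = 30.530717, f' = 145.643339 → s_3 = 2.323166 - (30.530717)/(145.643339) = 2.113539

2.11354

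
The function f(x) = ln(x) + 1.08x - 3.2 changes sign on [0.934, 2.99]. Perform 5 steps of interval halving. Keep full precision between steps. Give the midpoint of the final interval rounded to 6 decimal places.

2.251125

f(0.934000) = -2.259559, f(2.990000) = 1.124473 (opposite signs)
step 1: m = 1.962000, f(m) = -0.407076 < 0 → root in [1.962000, 2.990000]
step 2: m = 2.476000, f(m) = 0.380724 > 0 → root in [1.962000, 2.476000]
step 3: m = 2.219000, f(m) = -0.006423 < 0 → root in [2.219000, 2.476000]
step 4: m = 2.347500, f(m) = 0.188651 > 0 → root in [2.219000, 2.347500]
step 5: m = 2.283250, f(m) = 0.091510 > 0 → root in [2.219000, 2.283250]
Midpoint of [2.219000, 2.283250] = 2.251125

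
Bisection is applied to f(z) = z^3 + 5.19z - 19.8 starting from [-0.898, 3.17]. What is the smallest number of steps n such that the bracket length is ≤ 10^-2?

Initial width b − a = 3.17 − -0.898 = 4.068000.
After n steps the width is (b−a)/2^n; need (b−a)/2^n ≤ 10^-2.
So n ≥ log₂(4.068000/10^-2) = log₂(406.8000) ≈ 8.6682.
Hence n = 9.

9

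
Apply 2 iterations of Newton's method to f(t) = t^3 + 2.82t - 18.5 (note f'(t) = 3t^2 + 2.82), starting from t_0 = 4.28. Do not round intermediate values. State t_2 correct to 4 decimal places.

t_0 = 4.280000: f = 71.972352, f' = 57.775200 → t_1 = 4.280000 - (71.972352)/(57.775200) = 3.034269
t_1 = 3.034269: f = 17.992514, f' = 30.440367 → t_2 = 3.034269 - (17.992514)/(30.440367) = 2.443195

2.4432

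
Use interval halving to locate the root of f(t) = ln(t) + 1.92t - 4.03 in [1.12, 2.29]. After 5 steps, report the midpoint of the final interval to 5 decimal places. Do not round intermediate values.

1.79641

f(1.120000) = -1.766271, f(2.290000) = 1.195352 (opposite signs)
step 1: m = 1.705000, f(m) = -0.222835 < 0 → root in [1.705000, 2.290000]
step 2: m = 1.997500, f(m) = 0.497096 > 0 → root in [1.705000, 1.997500]
step 3: m = 1.851250, f(m) = 0.140261 > 0 → root in [1.705000, 1.851250]
step 4: m = 1.778125, f(m) = -0.040441 < 0 → root in [1.778125, 1.851250]
step 5: m = 1.814688, f(m) = 0.050113 > 0 → root in [1.778125, 1.814688]
Midpoint of [1.778125, 1.814688] = 1.796406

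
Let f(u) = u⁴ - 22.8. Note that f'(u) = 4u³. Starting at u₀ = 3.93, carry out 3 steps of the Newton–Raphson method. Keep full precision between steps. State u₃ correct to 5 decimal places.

2.23479

u_0 = 3.930000: f = 215.744936, f' = 242.793828 → u_1 = 3.930000 - (215.744936)/(242.793828) = 3.041407
u_1 = 3.041407: f = 62.765377, f' = 112.533945 → u_2 = 3.041407 - (62.765377)/(112.533945) = 2.483661
u_2 = 2.483661: f = 15.251259, f' = 61.282541 → u_3 = 2.483661 - (15.251259)/(61.282541) = 2.234793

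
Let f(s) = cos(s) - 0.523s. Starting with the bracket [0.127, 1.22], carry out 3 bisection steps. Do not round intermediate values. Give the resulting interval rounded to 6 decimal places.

[0.946750, 1.083375]

f(0.127000) = 0.925525, f(1.220000) = -0.294414 (opposite signs)
step 1: m = 0.673500, f(m) = 0.429403 > 0 → root in [0.673500, 1.220000]
step 2: m = 0.946750, f(m) = 0.089173 > 0 → root in [0.946750, 1.220000]
step 3: m = 1.083375, f(m) = -0.098256 < 0 → root in [0.946750, 1.083375]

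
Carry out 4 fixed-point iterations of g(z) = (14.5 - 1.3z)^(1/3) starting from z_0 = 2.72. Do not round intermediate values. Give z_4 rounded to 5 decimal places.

2.26116

z_1 = g(2.720000) = 2.221551
z_2 = g(2.221551) = 2.264482
z_3 = g(2.264482) = 2.260848
z_4 = g(2.260848) = 2.261156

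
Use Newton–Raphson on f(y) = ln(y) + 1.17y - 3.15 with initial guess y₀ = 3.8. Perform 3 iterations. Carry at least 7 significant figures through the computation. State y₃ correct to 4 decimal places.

f'(y) = 1/y + 1.17
y_0 = 3.800000: f = 2.631001, f' = 1.433158 → y_1 = 3.800000 - (2.631001)/(1.433158) = 1.964193
y_1 = 1.964193: f = -0.176812, f' = 1.679115 → y_2 = 1.964193 - (-0.176812)/(1.679115) = 2.069494
y_2 = 2.069494: f = -0.001388, f' = 1.653210 → y_3 = 2.069494 - (-0.001388)/(1.653210) = 2.070334

2.0703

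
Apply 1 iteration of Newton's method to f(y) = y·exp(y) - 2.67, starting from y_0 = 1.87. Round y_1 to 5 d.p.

Newton update: y ← y − f(y)/f'(y).
f'(y) = (y + 1)·exp(y)
y_0 = 1.870000: f = 9.463114, f' = 18.621411 → y_1 = 1.870000 - (9.463114)/(18.621411) = 1.361815

1.36182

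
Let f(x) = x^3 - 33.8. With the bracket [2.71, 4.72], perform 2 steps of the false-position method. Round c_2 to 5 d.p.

3.16353

f(2.710000) = -13.897489, f(4.720000) = 71.354048
step 1: c = 3.037665, f(c) = -5.770221 < 0 → new bracket [3.037665, 4.720000]
step 2: c = 3.163533, f(c) = -2.139558 < 0 → new bracket [3.163533, 4.720000]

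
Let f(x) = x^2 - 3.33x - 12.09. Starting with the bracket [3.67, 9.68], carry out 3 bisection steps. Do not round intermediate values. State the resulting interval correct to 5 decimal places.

f(3.670000) = -10.842200, f(9.680000) = 49.378000 (opposite signs)
step 1: m = 6.675000, f(m) = 10.237875 > 0 → root in [3.670000, 6.675000]
step 2: m = 5.172500, f(m) = -2.559669 < 0 → root in [5.172500, 6.675000]
step 3: m = 5.923750, f(m) = 3.274727 > 0 → root in [5.172500, 5.923750]

[5.17250, 5.92375]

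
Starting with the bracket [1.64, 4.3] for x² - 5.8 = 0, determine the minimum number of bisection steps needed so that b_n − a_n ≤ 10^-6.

22

Initial width b − a = 4.3 − 1.64 = 2.660000.
After n steps the width is (b−a)/2^n; need (b−a)/2^n ≤ 10^-6.
So n ≥ log₂(2.660000/10^-6) = log₂(2660000.0000) ≈ 21.3430.
Hence n = 22.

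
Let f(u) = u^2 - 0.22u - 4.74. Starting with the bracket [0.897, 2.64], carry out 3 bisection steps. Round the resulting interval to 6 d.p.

[2.204250, 2.422125]

f(0.897000) = -4.132731, f(2.640000) = 1.648800 (opposite signs)
step 1: m = 1.768500, f(m) = -2.001478 < 0 → root in [1.768500, 2.640000]
step 2: m = 2.204250, f(m) = -0.366217 < 0 → root in [2.204250, 2.640000]
step 3: m = 2.422125, f(m) = 0.593822 > 0 → root in [2.204250, 2.422125]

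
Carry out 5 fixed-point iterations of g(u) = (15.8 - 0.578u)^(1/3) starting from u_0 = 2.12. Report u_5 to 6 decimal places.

2.432542

u_1 = g(2.120000) = 2.442676
u_2 = g(2.442676) = 2.432212
u_3 = g(2.432212) = 2.432553
u_4 = g(2.432553) = 2.432542
u_5 = g(2.432542) = 2.432542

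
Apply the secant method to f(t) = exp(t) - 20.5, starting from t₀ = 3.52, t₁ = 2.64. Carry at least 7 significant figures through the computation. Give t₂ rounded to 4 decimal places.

2.9287

f(t_0) = 13.284428, f(t_1) = -6.486796
t_2 = 2.640000 - (-6.486796)·(2.640000 - 3.520000)/(-6.486796 - (13.284428)) = 2.928722; f(t_2) = -1.796295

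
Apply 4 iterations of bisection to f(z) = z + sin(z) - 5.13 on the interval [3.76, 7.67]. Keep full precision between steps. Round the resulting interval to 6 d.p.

f(3.760000) = -1.949738, f(7.670000) = 3.523123 (opposite signs)
step 1: m = 5.715000, f(m) = 0.046897 > 0 → root in [3.760000, 5.715000]
step 2: m = 4.737500, f(m) = -1.392185 < 0 → root in [4.737500, 5.715000]
step 3: m = 5.226250, f(m) = -0.774603 < 0 → root in [5.226250, 5.715000]
step 4: m = 5.470625, f(m) = -0.385425 < 0 → root in [5.470625, 5.715000]

[5.470625, 5.715000]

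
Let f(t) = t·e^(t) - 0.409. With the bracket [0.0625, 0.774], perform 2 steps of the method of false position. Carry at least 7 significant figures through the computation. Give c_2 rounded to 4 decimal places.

0.2709

False-position update: c = (a·f(b) − b·f(a))/(f(b) − f(a)); replace the endpoint whose sign matches f(c).
f(0.062500) = -0.342469, f(0.774000) = 1.269359
step 1: c = 0.213674, f(c) = -0.144425 < 0 → new bracket [0.213674, 0.774000]
step 2: c = 0.270914, f(c) = -0.053788 < 0 → new bracket [0.270914, 0.774000]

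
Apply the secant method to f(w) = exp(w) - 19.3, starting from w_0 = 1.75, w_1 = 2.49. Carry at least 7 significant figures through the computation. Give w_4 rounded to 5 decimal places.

2.94406

f(w_0) = -13.545397, f(w_1) = -7.238724
w_2 = 2.490000 - (-7.238724)·(2.490000 - 1.750000)/(-7.238724 - (-13.545397)) = 3.339363; f(w_2) = 8.901160
w_3 = 3.339363 - (8.901160)·(3.339363 - 2.490000)/(8.901160 - (-7.238724)) = 2.870939; f(w_3) = -1.646420
w_4 = 2.870939 - (-1.646420)·(2.870939 - 3.339363)/(-1.646420 - (8.901160)) = 2.944057; f(w_4) = -0.307254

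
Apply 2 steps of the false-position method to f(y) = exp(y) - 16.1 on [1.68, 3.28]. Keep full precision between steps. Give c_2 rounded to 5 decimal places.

False-position update: c = (a·f(b) − b·f(a))/(f(b) − f(a)); replace the endpoint whose sign matches f(c).
f(1.680000) = -10.734444, f(3.280000) = 10.475773
step 1: c = 2.489756, f(c) = -4.041661 < 0 → new bracket [2.489756, 3.280000]
step 2: c = 2.709761, f(c) = -1.074321 < 0 → new bracket [2.709761, 3.280000]

2.70976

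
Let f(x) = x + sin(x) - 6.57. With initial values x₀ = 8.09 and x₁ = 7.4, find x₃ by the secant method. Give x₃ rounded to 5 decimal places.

Secant update: x_(k+1) = x_k − f(x_k)·(x_k − x_(k-1))/(f(x_k) − f(x_(k-1))).
f(x_0) = 2.492277, f(x_1) = 1.728708
x_2 = 7.400000 - (1.728708)·(7.400000 - 8.090000)/(1.728708 - (2.492277)) = 5.837850; f(x_2) = -1.162910
x_3 = 5.837850 - (-1.162910)·(5.837850 - 7.400000)/(-1.162910 - (1.728708)) = 6.466094; f(x_3) = 0.077984

6.46609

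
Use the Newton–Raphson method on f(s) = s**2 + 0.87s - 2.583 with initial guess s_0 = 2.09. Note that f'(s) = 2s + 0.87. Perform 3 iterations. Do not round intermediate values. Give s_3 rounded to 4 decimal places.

s_0 = 2.090000: f = 3.603400, f' = 5.050000 → s_1 = 2.090000 - (3.603400)/(5.050000) = 1.376455
s_1 = 1.376455: f = 0.509146, f' = 3.622911 → s_2 = 1.376455 - (0.509146)/(3.622911) = 1.235920
s_2 = 1.235920: f = 0.019750, f' = 3.341841 → s_3 = 1.235920 - (0.019750)/(3.341841) = 1.230010

1.2300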